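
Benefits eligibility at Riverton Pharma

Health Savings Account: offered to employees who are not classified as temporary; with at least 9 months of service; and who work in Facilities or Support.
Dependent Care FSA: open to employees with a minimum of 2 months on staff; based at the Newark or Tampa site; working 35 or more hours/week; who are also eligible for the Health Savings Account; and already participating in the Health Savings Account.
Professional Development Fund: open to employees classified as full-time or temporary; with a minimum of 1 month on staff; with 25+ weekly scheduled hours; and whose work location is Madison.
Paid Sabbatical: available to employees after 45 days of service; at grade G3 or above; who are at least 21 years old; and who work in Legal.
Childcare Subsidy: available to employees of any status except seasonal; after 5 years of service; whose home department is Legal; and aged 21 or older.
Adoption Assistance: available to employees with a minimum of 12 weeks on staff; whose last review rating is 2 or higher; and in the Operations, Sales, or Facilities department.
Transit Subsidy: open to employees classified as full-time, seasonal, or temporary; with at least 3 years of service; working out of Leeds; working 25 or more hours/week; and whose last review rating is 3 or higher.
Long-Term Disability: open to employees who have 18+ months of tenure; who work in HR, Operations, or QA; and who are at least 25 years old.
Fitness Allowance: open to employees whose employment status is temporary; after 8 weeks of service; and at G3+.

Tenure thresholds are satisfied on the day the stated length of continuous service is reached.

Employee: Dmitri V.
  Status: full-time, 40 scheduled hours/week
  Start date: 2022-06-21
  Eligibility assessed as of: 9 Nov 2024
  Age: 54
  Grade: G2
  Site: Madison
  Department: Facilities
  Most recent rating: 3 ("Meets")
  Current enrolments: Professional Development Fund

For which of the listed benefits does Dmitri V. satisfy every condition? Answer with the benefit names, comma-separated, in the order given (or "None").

Service from 2022-06-21 to 9 Nov 2024: 872 days.
Health Savings Account — status full-time ✓ (not excluded); service 872 days ≥ 9 months (≈270 days) ✓; dept Facilities ✓ → eligible.
Dependent Care FSA — service 872 days ≥ 2 months (≈60 days) ✓; site Madison ✗ (not Newark or Tampa) → not eligible.
Professional Development Fund — status full-time ✓; service 872 days ≥ 1 month (≈30 days) ✓; 40 hrs/wk ≥ 25 ✓; site Madison ✓ → eligible.
Paid Sabbatical — service 872 days ≥ 45 days ✓; grade G2 < G3 ✗ → not eligible.
Childcare Subsidy — status full-time ✓ (not excluded); service 872 days < 5 years (≈1825 days) ✗ → not eligible.
Adoption Assistance — service 872 days ≥ 12 weeks (≈84 days) ✓; rating 3 ≥ 2 ✓; dept Facilities ✓ → eligible.
Transit Subsidy — status full-time ✓; service 872 days < 3 years (≈1095 days) ✗ → not eligible.
Long-Term Disability — service 872 days ≥ 18 months (≈540 days) ✓; dept Facilities ✗ → not eligible.
Fitness Allowance — status full-time ✗ (requires temporary) → not eligible.

Health Savings Account, Professional Development Fund, Adoption Assistance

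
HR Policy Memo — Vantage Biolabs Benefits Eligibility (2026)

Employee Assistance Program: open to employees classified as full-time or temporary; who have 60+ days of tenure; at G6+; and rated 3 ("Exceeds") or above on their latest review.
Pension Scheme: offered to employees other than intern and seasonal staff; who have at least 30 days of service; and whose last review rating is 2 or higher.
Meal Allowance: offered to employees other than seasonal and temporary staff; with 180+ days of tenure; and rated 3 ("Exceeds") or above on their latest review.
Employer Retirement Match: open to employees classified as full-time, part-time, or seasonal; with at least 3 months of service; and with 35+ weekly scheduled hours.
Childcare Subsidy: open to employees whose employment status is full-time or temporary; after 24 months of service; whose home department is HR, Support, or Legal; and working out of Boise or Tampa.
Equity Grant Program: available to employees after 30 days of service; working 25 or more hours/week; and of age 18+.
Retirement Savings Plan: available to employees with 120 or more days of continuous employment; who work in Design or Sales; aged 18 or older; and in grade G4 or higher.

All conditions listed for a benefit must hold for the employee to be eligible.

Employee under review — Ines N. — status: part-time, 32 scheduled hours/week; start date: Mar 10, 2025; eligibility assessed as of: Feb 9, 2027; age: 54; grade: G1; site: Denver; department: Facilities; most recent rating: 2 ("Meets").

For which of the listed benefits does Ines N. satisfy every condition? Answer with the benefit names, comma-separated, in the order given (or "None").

Pension Scheme, Equity Grant Program

Service from Mar 10, 2025 to Feb 9, 2027: 701 days.
Employee Assistance Program — status part-time ✗ (requires full-time or temporary) → not eligible.
Pension Scheme — status part-time ✓ (not excluded); service 701 days ≥ 30 days ✓; rating 2 ≥ 2 ✓ → eligible.
Meal Allowance — status part-time ✓ (not excluded); service 701 days ≥ 180 days ✓; rating 2 < 3 ✗ → not eligible.
Employer Retirement Match — status part-time ✓; service 701 days ≥ 3 months (≈90 days) ✓; 32 hrs/wk < 35 ✗ → not eligible.
Childcare Subsidy — status part-time ✗ (requires full-time or temporary) → not eligible.
Equity Grant Program — service 701 days ≥ 30 days ✓; 32 hrs/wk ≥ 25 ✓; age 54 ≥ 18 ✓ → eligible.
Retirement Savings Plan — service 701 days ≥ 120 days ✓; dept Facilities ✗ → not eligible.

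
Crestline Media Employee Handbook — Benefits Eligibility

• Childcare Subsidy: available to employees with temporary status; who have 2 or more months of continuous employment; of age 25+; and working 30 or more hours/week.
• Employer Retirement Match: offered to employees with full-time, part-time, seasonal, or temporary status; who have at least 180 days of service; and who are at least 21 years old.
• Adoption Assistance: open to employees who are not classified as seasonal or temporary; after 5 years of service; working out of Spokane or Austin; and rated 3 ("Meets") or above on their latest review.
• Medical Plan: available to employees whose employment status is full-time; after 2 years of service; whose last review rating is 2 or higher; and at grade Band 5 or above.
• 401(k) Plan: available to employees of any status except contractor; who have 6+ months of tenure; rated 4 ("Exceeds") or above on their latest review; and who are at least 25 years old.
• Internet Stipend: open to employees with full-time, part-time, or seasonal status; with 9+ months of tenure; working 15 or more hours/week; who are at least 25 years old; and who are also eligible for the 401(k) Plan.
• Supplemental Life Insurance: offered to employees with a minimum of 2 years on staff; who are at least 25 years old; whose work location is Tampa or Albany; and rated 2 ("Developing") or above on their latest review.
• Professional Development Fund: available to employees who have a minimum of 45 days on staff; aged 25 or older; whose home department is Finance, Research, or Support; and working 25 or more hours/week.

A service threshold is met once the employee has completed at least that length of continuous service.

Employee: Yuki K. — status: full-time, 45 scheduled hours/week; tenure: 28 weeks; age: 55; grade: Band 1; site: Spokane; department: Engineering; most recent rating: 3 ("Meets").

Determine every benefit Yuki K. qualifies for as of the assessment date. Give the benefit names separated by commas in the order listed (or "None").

Employer Retirement Match

Childcare Subsidy — status full-time ✗ (requires temporary) → not eligible.
Employer Retirement Match — status full-time ✓; service 28 weeks ≥ 180 days ✓; age 55 ≥ 21 ✓ → eligible.
Adoption Assistance — status full-time ✓ (not excluded); service 28 weeks < 5 years (≈1825 days) ✗ → not eligible.
Medical Plan — status full-time ✓; service 28 weeks < 2 years (≈730 days) ✗ → not eligible.
401(k) Plan — status full-time ✓ (not excluded); service 28 weeks ≥ 6 months (≈180 days) ✓; rating 3 < 4 ✗ → not eligible.
Internet Stipend — status full-time ✓; service 28 weeks < 9 months (≈270 days) ✗ → not eligible.
Supplemental Life Insurance — service 28 weeks < 2 years (≈730 days) ✗ → not eligible.
Professional Development Fund — service 28 weeks ≥ 45 days ✓; age 55 ≥ 25 ✓; dept Engineering ✗ → not eligible.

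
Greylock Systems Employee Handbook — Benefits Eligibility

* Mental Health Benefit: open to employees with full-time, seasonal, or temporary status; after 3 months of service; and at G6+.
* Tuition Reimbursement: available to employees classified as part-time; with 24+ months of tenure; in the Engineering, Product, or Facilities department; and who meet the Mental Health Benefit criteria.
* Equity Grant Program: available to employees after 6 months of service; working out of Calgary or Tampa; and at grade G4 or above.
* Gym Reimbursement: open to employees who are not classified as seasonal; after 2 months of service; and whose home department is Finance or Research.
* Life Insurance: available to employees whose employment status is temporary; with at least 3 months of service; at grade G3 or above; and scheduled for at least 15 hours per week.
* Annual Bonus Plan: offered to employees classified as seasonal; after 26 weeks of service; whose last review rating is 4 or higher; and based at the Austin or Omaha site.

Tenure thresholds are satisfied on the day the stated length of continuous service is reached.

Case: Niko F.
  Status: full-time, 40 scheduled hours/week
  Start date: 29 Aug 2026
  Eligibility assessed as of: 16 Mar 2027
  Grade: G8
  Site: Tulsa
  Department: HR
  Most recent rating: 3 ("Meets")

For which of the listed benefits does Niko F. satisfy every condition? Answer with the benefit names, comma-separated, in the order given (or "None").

Mental Health Benefit

Service from 29 Aug 2026 to 16 Mar 2027: 199 days.
Mental Health Benefit — status full-time ✓; service 199 days ≥ 3 months (≈90 days) ✓; grade G8 ≥ G6 ✓ → eligible.
Tuition Reimbursement — status full-time ✗ (requires part-time) → not eligible.
Equity Grant Program — service 199 days ≥ 6 months (≈180 days) ✓; site Tulsa ✗ (not Calgary or Tampa) → not eligible.
Gym Reimbursement — status full-time ✓ (not excluded); service 199 days ≥ 2 months (≈60 days) ✓; dept HR ✗ → not eligible.
Life Insurance — status full-time ✗ (requires temporary) → not eligible.
Annual Bonus Plan — status full-time ✗ (requires seasonal) → not eligible.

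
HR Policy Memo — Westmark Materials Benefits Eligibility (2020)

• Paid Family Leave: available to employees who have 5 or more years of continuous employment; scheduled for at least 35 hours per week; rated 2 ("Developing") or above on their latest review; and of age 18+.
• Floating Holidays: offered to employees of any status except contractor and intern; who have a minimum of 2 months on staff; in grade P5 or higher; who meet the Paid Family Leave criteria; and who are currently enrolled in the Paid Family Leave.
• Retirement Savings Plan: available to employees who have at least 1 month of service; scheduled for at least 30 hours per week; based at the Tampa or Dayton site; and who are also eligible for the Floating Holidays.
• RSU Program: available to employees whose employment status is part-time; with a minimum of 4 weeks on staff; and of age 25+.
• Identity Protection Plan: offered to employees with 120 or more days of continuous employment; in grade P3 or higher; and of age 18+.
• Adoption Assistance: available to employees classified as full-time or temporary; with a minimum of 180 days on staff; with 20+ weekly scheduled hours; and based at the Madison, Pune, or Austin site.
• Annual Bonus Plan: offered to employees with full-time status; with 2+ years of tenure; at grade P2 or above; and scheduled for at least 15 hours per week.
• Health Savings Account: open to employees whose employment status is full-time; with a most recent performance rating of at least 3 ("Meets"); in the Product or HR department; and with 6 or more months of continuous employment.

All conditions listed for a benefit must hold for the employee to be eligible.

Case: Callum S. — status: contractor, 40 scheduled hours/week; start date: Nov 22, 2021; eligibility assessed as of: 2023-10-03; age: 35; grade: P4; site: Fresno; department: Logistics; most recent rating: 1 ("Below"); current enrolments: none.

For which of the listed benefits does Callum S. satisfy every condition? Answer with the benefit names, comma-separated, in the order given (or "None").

Identity Protection Plan

Service from Nov 22, 2021 to 2023-10-03: 680 days.
Paid Family Leave — service 680 days < 5 years (≈1825 days) ✗ → not eligible.
Floating Holidays — status contractor ✗ (excluded) → not eligible.
Retirement Savings Plan — service 680 days ≥ 1 month (≈30 days) ✓; 40 hrs/wk ≥ 30 ✓; site Fresno ✗ (not Tampa or Dayton) → not eligible.
RSU Program — status contractor ✗ (requires part-time) → not eligible.
Identity Protection Plan — service 680 days ≥ 120 days ✓; grade P4 ≥ P3 ✓; age 35 ≥ 18 ✓ → eligible.
Adoption Assistance — status contractor ✗ (requires full-time or temporary) → not eligible.
Annual Bonus Plan — status contractor ✗ (requires full-time) → not eligible.
Health Savings Account — status contractor ✗ (requires full-time) → not eligible.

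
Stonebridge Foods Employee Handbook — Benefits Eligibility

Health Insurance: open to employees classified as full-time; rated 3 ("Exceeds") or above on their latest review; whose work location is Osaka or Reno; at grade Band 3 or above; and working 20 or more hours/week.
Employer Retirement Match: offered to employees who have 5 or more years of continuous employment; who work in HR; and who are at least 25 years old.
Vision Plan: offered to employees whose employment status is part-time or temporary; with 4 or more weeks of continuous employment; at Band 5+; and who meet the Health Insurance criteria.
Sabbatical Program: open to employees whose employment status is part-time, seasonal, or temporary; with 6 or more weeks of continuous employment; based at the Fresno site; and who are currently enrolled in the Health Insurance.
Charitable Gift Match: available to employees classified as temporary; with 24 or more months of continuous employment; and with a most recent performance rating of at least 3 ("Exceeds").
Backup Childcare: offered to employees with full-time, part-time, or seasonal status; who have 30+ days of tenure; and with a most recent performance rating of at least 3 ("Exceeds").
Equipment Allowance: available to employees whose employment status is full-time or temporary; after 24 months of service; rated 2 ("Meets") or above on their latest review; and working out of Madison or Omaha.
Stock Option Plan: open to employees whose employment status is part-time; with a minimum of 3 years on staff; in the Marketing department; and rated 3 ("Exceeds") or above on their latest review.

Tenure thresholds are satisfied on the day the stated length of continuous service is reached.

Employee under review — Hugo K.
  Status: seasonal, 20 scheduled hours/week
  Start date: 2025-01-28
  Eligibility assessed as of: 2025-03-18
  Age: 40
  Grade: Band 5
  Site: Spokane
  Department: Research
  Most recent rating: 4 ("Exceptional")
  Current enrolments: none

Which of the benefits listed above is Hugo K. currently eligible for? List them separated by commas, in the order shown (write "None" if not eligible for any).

Backup Childcare

Service from 2025-01-28 to 2025-03-18: 49 days.
Health Insurance — status seasonal ✗ (requires full-time) → not eligible.
Employer Retirement Match — service 49 days < 5 years (≈1825 days) ✗ → not eligible.
Vision Plan — status seasonal ✗ (requires part-time or temporary) → not eligible.
Sabbatical Program — status seasonal ✓; service 49 days ≥ 6 weeks (≈42 days) ✓; site Spokane ✗ (not Fresno) → not eligible.
Charitable Gift Match — status seasonal ✗ (requires temporary) → not eligible.
Backup Childcare — status seasonal ✓; service 49 days ≥ 30 days ✓; rating 4 ≥ 3 ✓ → eligible.
Equipment Allowance — status seasonal ✗ (requires full-time or temporary) → not eligible.
Stock Option Plan — status seasonal ✗ (requires part-time) → not eligible.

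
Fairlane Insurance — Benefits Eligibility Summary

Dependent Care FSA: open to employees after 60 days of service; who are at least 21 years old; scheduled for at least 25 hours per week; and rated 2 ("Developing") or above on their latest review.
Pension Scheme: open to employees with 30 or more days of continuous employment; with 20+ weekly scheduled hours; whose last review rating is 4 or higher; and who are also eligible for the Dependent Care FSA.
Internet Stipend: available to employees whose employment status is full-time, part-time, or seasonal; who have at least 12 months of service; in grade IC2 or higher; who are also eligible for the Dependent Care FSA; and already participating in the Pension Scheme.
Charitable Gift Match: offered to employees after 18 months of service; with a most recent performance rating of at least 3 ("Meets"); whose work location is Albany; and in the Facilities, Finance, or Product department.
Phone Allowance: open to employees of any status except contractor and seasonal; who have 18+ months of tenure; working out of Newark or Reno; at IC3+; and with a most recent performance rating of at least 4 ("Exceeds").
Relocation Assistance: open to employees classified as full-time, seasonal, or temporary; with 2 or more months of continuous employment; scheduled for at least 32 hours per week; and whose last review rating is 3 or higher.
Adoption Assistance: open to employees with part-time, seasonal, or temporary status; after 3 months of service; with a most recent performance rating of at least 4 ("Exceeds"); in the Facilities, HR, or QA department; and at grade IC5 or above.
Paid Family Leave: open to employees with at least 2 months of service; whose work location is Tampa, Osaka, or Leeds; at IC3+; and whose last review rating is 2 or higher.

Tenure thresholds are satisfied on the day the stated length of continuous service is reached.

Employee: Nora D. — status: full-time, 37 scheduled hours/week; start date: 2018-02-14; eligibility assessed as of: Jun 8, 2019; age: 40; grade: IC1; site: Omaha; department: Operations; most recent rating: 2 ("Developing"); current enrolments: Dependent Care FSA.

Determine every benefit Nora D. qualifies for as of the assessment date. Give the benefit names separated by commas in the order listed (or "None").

Service from 2018-02-14 to Jun 8, 2019: 479 days.
Dependent Care FSA — service 479 days ≥ 60 days ✓; age 40 ≥ 21 ✓; 37 hrs/wk ≥ 25 ✓; rating 2 ≥ 2 ✓ → eligible.
Pension Scheme — service 479 days ≥ 30 days ✓; 37 hrs/wk ≥ 20 ✓; rating 2 < 4 ✗ → not eligible.
Internet Stipend — status full-time ✓; service 479 days ≥ 12 months (≈360 days) ✓; grade IC1 < IC2 ✗ → not eligible.
Charitable Gift Match — service 479 days < 18 months (≈540 days) ✗ → not eligible.
Phone Allowance — status full-time ✓ (not excluded); service 479 days < 18 months (≈540 days) ✗ → not eligible.
Relocation Assistance — status full-time ✓; service 479 days ≥ 2 months (≈60 days) ✓; 37 hrs/wk ≥ 32 ✓; rating 2 < 3 ✗ → not eligible.
Adoption Assistance — status full-time ✗ (requires part-time, seasonal, or temporary) → not eligible.
Paid Family Leave — service 479 days ≥ 2 months (≈60 days) ✓; site Omaha ✗ (not Tampa, Osaka, or Leeds) → not eligible.

Dependent Care FSA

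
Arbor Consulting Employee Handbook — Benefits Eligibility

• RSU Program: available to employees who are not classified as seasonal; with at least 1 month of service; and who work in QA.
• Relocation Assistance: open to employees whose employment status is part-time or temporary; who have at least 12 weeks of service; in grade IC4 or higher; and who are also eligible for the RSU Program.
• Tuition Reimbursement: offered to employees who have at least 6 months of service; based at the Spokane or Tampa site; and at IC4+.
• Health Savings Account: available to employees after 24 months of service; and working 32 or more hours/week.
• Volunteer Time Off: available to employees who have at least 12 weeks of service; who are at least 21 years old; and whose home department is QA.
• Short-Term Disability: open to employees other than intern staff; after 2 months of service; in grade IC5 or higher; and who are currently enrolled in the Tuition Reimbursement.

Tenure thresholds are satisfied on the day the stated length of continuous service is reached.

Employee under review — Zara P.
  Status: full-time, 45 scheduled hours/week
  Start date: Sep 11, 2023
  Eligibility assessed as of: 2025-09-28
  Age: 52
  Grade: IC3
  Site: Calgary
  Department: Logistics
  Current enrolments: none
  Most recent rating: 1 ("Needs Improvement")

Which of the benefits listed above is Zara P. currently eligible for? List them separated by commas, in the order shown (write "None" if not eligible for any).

Service from Sep 11, 2023 to 2025-09-28: 748 days.
RSU Program — status full-time ✓ (not excluded); service 748 days ≥ 1 month (≈30 days) ✓; dept Logistics ✗ → not eligible.
Relocation Assistance — status full-time ✗ (requires part-time or temporary) → not eligible.
Tuition Reimbursement — service 748 days ≥ 6 months (≈180 days) ✓; site Calgary ✗ (not Spokane or Tampa) → not eligible.
Health Savings Account — service 748 days ≥ 24 months (≈720 days) ✓; 45 hrs/wk ≥ 32 ✓ → eligible.
Volunteer Time Off — service 748 days ≥ 12 weeks (≈84 days) ✓; age 52 ≥ 21 ✓; dept Logistics ✗ → not eligible.
Short-Term Disability — status full-time ✓ (not excluded); service 748 days ≥ 2 months (≈60 days) ✓; grade IC3 < IC5 ✗ → not eligible.

Health Savings Account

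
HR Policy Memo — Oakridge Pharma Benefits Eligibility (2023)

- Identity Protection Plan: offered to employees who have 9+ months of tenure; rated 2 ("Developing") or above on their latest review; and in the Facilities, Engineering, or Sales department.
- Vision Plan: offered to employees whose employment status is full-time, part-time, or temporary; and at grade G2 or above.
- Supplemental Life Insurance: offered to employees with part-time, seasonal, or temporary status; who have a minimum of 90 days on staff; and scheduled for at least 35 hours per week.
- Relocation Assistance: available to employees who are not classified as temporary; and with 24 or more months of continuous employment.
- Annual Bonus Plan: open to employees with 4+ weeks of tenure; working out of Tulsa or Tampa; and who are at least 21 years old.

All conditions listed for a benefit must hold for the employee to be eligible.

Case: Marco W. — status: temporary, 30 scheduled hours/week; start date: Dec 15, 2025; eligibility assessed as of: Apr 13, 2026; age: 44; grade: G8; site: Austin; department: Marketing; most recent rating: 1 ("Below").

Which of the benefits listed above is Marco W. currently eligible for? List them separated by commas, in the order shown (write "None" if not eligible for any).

Service from Dec 15, 2025 to Apr 13, 2026: 119 days.
Identity Protection Plan — service 119 days < 9 months (≈270 days) ✗ → not eligible.
Vision Plan — status temporary ✓; grade G8 ≥ G2 ✓ → eligible.
Supplemental Life Insurance — status temporary ✓; service 119 days ≥ 90 days ✓; 30 hrs/wk < 35 ✗ → not eligible.
Relocation Assistance — status temporary ✗ (excluded) → not eligible.
Annual Bonus Plan — service 119 days ≥ 4 weeks (≈28 days) ✓; site Austin ✗ (not Tulsa or Tampa) → not eligible.

Vision Plan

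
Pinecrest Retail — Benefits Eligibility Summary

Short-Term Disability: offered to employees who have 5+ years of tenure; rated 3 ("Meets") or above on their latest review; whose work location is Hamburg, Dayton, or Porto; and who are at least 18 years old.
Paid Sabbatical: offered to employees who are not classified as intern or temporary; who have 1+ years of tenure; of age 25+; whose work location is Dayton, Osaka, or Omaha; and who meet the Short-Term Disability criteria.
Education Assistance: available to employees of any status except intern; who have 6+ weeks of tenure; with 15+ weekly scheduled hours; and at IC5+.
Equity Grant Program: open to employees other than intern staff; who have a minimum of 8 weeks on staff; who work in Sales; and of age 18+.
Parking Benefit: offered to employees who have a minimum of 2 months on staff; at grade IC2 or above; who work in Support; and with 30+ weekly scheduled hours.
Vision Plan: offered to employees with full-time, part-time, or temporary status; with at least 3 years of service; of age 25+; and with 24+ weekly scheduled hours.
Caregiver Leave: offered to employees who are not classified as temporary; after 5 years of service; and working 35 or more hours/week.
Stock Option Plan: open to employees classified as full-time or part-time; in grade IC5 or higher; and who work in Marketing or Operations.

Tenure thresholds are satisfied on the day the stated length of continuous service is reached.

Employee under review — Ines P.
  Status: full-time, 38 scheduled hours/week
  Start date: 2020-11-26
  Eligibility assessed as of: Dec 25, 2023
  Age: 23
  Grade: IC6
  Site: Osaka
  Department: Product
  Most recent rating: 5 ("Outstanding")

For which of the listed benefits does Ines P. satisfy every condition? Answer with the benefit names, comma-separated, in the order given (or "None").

Education Assistance

Service from 2020-11-26 to Dec 25, 2023: 1124 days.
Short-Term Disability — service 1124 days < 5 years (≈1825 days) ✗ → not eligible.
Paid Sabbatical — status full-time ✓ (not excluded); service 1124 days ≥ 1 year (≈365 days) ✓; age 23 < 25 ✗ → not eligible.
Education Assistance — status full-time ✓ (not excluded); service 1124 days ≥ 6 weeks (≈42 days) ✓; 38 hrs/wk ≥ 15 ✓; grade IC6 ≥ IC5 ✓ → eligible.
Equity Grant Program — status full-time ✓ (not excluded); service 1124 days ≥ 8 weeks (≈56 days) ✓; dept Product ✗ → not eligible.
Parking Benefit — service 1124 days ≥ 2 months (≈60 days) ✓; grade IC6 ≥ IC2 ✓; dept Product ✗ → not eligible.
Vision Plan — status full-time ✓; service 1124 days ≥ 3 years (≈1095 days) ✓; age 23 < 25 ✗ → not eligible.
Caregiver Leave — status full-time ✓ (not excluded); service 1124 days < 5 years (≈1825 days) ✗ → not eligible.
Stock Option Plan — status full-time ✓; grade IC6 ≥ IC5 ✓; dept Product ✗ → not eligible.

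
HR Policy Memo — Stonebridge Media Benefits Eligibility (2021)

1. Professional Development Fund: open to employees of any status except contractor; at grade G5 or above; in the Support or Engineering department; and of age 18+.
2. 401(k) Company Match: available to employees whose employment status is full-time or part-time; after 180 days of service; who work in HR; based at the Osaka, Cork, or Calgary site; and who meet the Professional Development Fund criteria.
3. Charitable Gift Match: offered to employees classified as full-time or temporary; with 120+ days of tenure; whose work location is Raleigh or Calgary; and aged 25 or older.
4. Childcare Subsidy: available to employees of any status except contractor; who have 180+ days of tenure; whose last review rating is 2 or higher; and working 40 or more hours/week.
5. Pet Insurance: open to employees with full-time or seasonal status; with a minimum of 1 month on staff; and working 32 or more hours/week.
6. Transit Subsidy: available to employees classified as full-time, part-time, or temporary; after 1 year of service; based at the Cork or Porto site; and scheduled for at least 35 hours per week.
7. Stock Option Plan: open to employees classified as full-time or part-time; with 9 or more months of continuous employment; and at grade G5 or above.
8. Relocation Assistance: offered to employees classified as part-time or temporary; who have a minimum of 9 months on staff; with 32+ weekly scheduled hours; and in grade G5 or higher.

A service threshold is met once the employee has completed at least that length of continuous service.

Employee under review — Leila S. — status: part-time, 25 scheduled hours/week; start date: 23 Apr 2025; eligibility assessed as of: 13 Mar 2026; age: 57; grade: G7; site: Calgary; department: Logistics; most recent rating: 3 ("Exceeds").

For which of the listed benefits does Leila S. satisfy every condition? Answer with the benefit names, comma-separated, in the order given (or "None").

Stock Option Plan

Service from 23 Apr 2025 to 13 Mar 2026: 324 days.
Professional Development Fund — status part-time ✓ (not excluded); grade G7 ≥ G5 ✓; dept Logistics ✗ → not eligible.
401(k) Company Match — status part-time ✓; service 324 days ≥ 180 days ✓; dept Logistics ✗ → not eligible.
Charitable Gift Match — status part-time ✗ (requires full-time or temporary) → not eligible.
Childcare Subsidy — status part-time ✓ (not excluded); service 324 days ≥ 180 days ✓; rating 3 ≥ 2 ✓; 25 hrs/wk < 40 ✗ → not eligible.
Pet Insurance — status part-time ✗ (requires full-time or seasonal) → not eligible.
Transit Subsidy — status part-time ✓; service 324 days < 1 year (≈365 days) ✗ → not eligible.
Stock Option Plan — status part-time ✓; service 324 days ≥ 9 months (≈270 days) ✓; grade G7 ≥ G5 ✓ → eligible.
Relocation Assistance — status part-time ✓; service 324 days ≥ 9 months (≈270 days) ✓; 25 hrs/wk < 32 ✗ → not eligible.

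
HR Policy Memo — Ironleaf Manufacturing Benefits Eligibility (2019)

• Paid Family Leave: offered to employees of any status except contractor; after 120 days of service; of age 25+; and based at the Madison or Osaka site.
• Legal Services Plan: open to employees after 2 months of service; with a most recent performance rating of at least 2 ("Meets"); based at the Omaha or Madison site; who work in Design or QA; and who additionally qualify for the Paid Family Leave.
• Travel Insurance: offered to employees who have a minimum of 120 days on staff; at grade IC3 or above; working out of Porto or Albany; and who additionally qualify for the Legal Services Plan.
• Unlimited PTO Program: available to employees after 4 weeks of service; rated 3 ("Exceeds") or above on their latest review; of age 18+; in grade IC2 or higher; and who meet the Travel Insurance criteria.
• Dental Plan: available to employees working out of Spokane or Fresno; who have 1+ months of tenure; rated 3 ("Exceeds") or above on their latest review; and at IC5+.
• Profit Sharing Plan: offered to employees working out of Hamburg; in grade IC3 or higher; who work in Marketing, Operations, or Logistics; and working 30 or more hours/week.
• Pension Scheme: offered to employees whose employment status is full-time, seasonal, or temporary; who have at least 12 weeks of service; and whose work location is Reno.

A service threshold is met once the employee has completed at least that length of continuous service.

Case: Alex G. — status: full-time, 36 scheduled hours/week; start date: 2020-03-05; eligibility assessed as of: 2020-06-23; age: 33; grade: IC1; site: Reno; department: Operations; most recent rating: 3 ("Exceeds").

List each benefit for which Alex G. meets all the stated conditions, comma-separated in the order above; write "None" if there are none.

Service from 2020-03-05 to 2020-06-23: 110 days.
Paid Family Leave — status full-time ✓ (not excluded); service 110 days < 120 days ✗ → not eligible.
Legal Services Plan — service 110 days ≥ 2 months (≈60 days) ✓; rating 3 ≥ 2 ✓; site Reno ✗ (not Omaha or Madison) → not eligible.
Travel Insurance — service 110 days < 120 days ✗ → not eligible.
Unlimited PTO Program — service 110 days ≥ 4 weeks (≈28 days) ✓; rating 3 ≥ 3 ✓; age 33 ≥ 18 ✓; grade IC1 < IC2 ✗ → not eligible.
Dental Plan — site Reno ✗ (not Spokane or Fresno) → not eligible.
Profit Sharing Plan — site Reno ✗ (not Hamburg) → not eligible.
Pension Scheme — status full-time ✓; service 110 days ≥ 12 weeks (≈84 days) ✓; site Reno ✓ → eligible.

Pension Scheme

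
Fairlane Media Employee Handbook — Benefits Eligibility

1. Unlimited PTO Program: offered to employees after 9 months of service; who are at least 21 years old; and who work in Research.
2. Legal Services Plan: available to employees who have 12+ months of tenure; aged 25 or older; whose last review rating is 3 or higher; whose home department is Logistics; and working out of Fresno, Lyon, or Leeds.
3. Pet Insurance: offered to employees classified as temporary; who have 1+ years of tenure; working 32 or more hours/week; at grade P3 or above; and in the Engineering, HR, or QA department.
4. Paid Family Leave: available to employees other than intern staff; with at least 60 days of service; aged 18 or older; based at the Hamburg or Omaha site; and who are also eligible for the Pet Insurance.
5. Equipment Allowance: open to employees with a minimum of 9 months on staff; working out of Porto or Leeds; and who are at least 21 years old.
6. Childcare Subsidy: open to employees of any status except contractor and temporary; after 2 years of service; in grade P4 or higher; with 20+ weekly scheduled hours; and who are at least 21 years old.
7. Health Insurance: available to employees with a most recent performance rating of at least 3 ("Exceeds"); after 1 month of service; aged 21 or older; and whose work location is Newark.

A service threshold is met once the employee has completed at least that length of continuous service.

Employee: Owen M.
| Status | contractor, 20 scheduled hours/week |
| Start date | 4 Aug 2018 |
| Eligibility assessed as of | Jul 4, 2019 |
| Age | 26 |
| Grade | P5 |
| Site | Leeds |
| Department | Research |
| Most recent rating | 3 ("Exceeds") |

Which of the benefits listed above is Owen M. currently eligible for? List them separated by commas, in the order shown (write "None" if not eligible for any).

Service from 4 Aug 2018 to Jul 4, 2019: 334 days.
Unlimited PTO Program — service 334 days ≥ 9 months (≈270 days) ✓; age 26 ≥ 21 ✓; dept Research ✓ → eligible.
Legal Services Plan — service 334 days < 12 months (≈360 days) ✗ → not eligible.
Pet Insurance — status contractor ✗ (requires temporary) → not eligible.
Paid Family Leave — status contractor ✓ (not excluded); service 334 days ≥ 60 days ✓; age 26 ≥ 18 ✓; site Leeds ✗ (not Hamburg or Omaha) → not eligible.
Equipment Allowance — service 334 days ≥ 9 months (≈270 days) ✓; site Leeds ✓; age 26 ≥ 21 ✓ → eligible.
Childcare Subsidy — status contractor ✗ (excluded) → not eligible.
Health Insurance — rating 3 ≥ 3 ✓; service 334 days ≥ 1 month (≈30 days) ✓; age 26 ≥ 21 ✓; site Leeds ✗ (not Newark) → not eligible.

Unlimited PTO Program, Equipment Allowance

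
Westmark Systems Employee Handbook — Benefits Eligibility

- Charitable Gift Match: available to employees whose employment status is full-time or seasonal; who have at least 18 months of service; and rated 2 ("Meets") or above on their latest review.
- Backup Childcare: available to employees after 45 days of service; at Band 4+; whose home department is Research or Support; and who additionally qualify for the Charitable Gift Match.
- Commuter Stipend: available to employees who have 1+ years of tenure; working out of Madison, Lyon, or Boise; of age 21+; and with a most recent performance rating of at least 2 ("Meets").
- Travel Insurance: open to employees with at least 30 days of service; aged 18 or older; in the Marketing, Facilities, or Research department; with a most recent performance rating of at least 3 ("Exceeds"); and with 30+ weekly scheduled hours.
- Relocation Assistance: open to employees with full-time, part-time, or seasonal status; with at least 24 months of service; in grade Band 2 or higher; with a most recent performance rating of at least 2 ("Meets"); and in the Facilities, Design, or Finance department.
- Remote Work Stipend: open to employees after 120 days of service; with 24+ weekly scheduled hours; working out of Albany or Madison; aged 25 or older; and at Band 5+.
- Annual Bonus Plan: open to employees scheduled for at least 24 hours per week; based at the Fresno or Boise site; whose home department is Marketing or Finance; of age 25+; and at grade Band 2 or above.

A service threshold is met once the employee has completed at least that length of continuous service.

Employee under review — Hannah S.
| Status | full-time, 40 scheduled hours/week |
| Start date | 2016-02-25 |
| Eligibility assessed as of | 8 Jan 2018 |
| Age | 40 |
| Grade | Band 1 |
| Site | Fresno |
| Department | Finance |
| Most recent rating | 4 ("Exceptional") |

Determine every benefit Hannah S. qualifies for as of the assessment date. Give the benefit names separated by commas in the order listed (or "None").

Service from 2016-02-25 to 8 Jan 2018: 683 days.
Charitable Gift Match — status full-time ✓; service 683 days ≥ 18 months (≈540 days) ✓; rating 4 ≥ 2 ✓ → eligible.
Backup Childcare — service 683 days ≥ 45 days ✓; grade Band 1 < Band 4 ✗ → not eligible.
Commuter Stipend — service 683 days ≥ 1 year (≈365 days) ✓; site Fresno ✗ (not Madison, Lyon, or Boise) → not eligible.
Travel Insurance — service 683 days ≥ 30 days ✓; age 40 ≥ 18 ✓; dept Finance ✗ → not eligible.
Relocation Assistance — status full-time ✓; service 683 days < 24 months (≈720 days) ✗ → not eligible.
Remote Work Stipend — service 683 days ≥ 120 days ✓; 40 hrs/wk ≥ 24 ✓; site Fresno ✗ (not Albany or Madison) → not eligible.
Annual Bonus Plan — 40 hrs/wk ≥ 24 ✓; site Fresno ✓; dept Finance ✓; age 40 ≥ 25 ✓; grade Band 1 < Band 2 ✗ → not eligible.

Charitable Gift Match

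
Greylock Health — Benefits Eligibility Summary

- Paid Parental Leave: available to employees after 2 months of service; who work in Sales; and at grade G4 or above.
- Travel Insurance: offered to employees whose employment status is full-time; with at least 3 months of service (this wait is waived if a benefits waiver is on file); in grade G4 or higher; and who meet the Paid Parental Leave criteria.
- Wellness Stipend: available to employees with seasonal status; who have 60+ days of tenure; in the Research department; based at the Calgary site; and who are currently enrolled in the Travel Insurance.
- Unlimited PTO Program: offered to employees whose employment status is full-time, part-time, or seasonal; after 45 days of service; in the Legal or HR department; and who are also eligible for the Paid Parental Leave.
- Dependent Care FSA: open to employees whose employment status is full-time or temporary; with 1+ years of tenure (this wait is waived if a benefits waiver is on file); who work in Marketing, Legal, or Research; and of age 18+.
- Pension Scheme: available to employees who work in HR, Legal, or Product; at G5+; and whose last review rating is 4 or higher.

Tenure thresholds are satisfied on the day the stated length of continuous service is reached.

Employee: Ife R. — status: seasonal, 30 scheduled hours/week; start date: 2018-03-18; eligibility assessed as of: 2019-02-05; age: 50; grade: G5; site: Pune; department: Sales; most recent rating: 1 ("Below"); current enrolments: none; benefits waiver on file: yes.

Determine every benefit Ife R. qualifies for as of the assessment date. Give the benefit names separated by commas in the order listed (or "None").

Service from 2018-03-18 to 2019-02-05: 324 days.
Paid Parental Leave — service 324 days ≥ 2 months (≈60 days) ✓; dept Sales ✓; grade G5 ≥ G4 ✓ → eligible.
Travel Insurance — status seasonal ✗ (requires full-time) → not eligible.
Wellness Stipend — status seasonal ✓; service 324 days ≥ 60 days ✓; dept Sales ✗ → not eligible.
Unlimited PTO Program — status seasonal ✓; service 324 days ≥ 45 days ✓; dept Sales ✗ → not eligible.
Dependent Care FSA — status seasonal ✗ (requires full-time or temporary) → not eligible.
Pension Scheme — dept Sales ✗ → not eligible.

Paid Parental Leave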